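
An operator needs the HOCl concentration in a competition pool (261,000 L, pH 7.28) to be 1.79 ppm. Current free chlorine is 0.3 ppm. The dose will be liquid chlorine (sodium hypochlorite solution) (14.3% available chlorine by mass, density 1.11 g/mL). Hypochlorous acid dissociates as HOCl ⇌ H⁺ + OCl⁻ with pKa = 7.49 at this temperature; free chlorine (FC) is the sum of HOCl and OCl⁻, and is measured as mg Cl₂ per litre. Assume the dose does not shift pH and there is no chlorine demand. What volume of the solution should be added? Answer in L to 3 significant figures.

4.26 L

[OCl⁻]/[HOCl] = 10^(pH − pKa) = 10^(7.28 − 7.49) = 0.6166; fraction as HOCl = 1/(1 + 0.6166) = 0.6186.
Free chlorine required for 1.79 ppm HOCl: 1.79 / 0.6186 = 2.894 ppm.
FC to add: 2.894 − 0.3 = 2.594 mg/L as Cl₂.
Cl₂ equivalent: 2.594 mg/L × 261,000 L = 677 g.
Product at 14.3% available Cl: 677 / 0.143 = 4734 g.
Volume: 4734 g ÷ 1.11 g/mL = 4265 mL.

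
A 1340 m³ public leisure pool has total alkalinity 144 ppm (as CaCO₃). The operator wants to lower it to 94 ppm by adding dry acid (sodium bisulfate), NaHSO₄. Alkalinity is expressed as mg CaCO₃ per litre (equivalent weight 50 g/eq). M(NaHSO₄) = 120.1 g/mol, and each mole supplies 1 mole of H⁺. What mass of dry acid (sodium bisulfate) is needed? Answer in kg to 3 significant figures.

161 kg

Volume: 1340 m³ = 1,340,000 L.
Alkalinity to neutralize: (144 − 94) = 50 mg/L as CaCO₃ × 1,340,000 L = 67,000 g as CaCO₃.
Equivalents of H⁺ required: 67,000 ÷ 50 g/eq = 1340 eq = 1340 mol NaHSO₄.
Mass of NaHSO₄: 1340 × 120.1 = 160,900 g.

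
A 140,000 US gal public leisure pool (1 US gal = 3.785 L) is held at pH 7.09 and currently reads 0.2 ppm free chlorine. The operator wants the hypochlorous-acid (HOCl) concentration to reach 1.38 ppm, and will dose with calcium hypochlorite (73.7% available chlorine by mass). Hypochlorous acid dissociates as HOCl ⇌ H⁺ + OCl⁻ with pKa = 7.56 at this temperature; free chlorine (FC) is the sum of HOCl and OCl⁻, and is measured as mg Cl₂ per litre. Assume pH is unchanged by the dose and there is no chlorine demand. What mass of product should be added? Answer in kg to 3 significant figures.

1.18 kg

Volume: 140,000 US gal × 3.785 L/gal = 529,900 L.
[OCl⁻]/[HOCl] = 10^(pH − pKa) = 10^(7.09 − 7.56) = 0.3388; fraction as HOCl = 1/(1 + 0.3388) = 0.7469.
Free chlorine required for 1.38 ppm HOCl: 1.38 / 0.7469 = 1.848 ppm.
FC to add: 1.848 − 0.2 = 1.648 mg/L as Cl₂.
Cl₂ equivalent: 1.648 mg/L × 529,900 L = 873.1 g.
Product at 73.7% available Cl: 873.1 / 0.737 = 1185 g.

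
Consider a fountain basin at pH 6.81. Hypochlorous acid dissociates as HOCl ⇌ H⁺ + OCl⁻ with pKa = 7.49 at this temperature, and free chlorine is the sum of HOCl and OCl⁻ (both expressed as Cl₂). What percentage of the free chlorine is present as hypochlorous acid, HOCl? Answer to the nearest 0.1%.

82.7%

[OCl⁻]/[HOCl] = 10^(pH − pKa) = 10^(6.81 − 7.49) = 10^-0.68 = 0.2089.
Fraction as HOCl = 1 / (1 + 0.2089) = 0.8272.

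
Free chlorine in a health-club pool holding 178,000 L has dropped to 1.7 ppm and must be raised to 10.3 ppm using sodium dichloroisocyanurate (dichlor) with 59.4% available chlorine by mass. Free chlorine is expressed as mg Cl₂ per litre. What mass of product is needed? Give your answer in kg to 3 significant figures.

Chlorine deficit: 10.3 − 1.7 = 8.6 ppm = 8.6 mg/L as Cl₂.
Cl₂ equivalent needed: 8.6 mg/L × 178,000 L = 1,531,000 mg = 1531 g.
Product at 59.4% available chlorine: 1531 / 0.594 = 2577 g.

2.58 kg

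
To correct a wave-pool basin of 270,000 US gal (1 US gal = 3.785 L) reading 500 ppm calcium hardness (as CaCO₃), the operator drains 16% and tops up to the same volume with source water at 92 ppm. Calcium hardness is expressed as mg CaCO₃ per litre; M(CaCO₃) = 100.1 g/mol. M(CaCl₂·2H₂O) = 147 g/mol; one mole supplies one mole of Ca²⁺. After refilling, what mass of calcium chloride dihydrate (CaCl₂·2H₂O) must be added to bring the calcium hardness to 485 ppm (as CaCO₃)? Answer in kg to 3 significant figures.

75.5 kg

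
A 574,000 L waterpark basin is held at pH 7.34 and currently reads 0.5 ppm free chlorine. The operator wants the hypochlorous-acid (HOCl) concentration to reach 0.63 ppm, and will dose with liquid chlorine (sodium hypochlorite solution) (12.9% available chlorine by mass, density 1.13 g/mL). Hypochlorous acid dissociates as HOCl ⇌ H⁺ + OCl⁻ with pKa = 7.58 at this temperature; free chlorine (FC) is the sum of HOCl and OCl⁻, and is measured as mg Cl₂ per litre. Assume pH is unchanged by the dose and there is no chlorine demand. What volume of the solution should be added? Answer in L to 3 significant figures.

1.94 L

[OCl⁻]/[HOCl] = 10^(pH − pKa) = 10^(7.34 − 7.58) = 0.5754; fraction as HOCl = 1/(1 + 0.5754) = 0.6347.
Free chlorine required for 0.63 ppm HOCl: 0.63 / 0.6347 = 0.9925 ppm.
FC to add: 0.9925 − 0.5 = 0.4925 mg/L as Cl₂.
Cl₂ equivalent: 0.4925 mg/L × 574,000 L = 282.7 g.
Product at 12.9% available Cl: 282.7 / 0.129 = 2192 g.
Volume: 2192 g ÷ 1.13 g/mL = 1939 mL.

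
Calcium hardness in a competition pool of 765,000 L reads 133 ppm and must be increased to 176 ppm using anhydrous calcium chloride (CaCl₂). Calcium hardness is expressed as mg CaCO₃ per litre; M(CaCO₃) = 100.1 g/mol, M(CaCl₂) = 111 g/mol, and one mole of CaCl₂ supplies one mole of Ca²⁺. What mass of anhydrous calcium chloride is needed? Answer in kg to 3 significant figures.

36.5 kg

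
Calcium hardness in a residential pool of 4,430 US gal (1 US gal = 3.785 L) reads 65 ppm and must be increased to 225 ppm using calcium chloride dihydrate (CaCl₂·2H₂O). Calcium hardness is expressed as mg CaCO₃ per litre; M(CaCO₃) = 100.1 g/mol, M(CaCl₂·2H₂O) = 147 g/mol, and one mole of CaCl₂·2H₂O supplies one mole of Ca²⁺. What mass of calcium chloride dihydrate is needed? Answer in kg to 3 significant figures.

Volume: 4,430 US gal × 3.785 L/gal = 16,768 L.
Hardness to add: (225 − 65) = 160 mg/L as CaCO₃ × 16,768 L = 2683 g as CaCO₃.
Moles of Ca²⁺ (1 mol Ca²⁺ ≡ 1 mol CaCO₃): 2683 / 100.1 g/mol = 26.8 mol.
Mass of CaCl₂·2H₂O: 26.8 × 147 = 3940 g.

3.94 kg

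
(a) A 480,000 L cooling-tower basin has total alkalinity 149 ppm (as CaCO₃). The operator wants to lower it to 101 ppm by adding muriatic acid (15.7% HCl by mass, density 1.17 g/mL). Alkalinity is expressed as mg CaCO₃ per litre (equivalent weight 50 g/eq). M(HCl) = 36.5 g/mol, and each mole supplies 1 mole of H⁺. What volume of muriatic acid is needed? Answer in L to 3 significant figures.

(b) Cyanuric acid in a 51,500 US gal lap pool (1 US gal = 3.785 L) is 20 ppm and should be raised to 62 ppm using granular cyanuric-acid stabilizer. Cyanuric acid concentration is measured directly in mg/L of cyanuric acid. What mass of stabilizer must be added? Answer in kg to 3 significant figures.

(a) 91.6 L; (b) 8.19 kg

(a) Alkalinity to neutralize: (149 − 101) = 48 mg/L as CaCO₃ × 480,000 L = 23,040 g as CaCO₃.
(a) Equivalents of H⁺ required: 23,040 ÷ 50 g/eq = 460.8 eq = 460.8 mol HCl.
(a) Mass of HCl: 460.8 × 36.5 = 16,820 g.
(a) Mass of 15.7% solution: 16,820 / 0.157 = 107,100 g.
(a) Volume: 107,100 g ÷ 1.17 g/mL = 91,560 mL.

(b) Volume: 51,500 US gal × 3.785 L/gal = 194,928 L.
(b) CYA to add: (62 − 20) = 42 mg/L × 194,928 L = 8187 g cyanuric acid.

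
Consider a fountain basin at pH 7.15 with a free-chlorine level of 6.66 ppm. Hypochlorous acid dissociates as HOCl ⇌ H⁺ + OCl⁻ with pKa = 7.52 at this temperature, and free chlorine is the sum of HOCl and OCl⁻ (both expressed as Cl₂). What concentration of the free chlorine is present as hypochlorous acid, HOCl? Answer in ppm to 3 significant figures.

[OCl⁻]/[HOCl] = 10^(pH − pKa) = 10^(7.15 − 7.52) = 10^-0.37 = 0.4266.
Fraction as HOCl = 1 / (1 + 0.4266) = 0.701.
HOCl = 0.701 × 6.66 ppm = 4.669 ppm.

4.67 ppm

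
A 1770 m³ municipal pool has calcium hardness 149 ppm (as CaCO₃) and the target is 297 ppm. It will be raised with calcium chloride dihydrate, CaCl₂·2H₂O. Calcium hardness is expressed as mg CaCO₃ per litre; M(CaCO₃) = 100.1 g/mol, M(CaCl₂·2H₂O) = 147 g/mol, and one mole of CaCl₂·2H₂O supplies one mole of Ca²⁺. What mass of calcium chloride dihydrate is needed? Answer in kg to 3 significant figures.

Volume: 1770 m³ = 1,770,000 L.
Hardness to add: (297 − 149) = 148 mg/L as CaCO₃ × 1,770,000 L = 262,000 g as CaCO₃.
Moles of Ca²⁺ (1 mol Ca²⁺ ≡ 1 mol CaCO₃): 262,000 / 100.1 g/mol = 2617 mol.
Mass of CaCl₂·2H₂O: 2617 × 147 = 384,700 g.

385 kg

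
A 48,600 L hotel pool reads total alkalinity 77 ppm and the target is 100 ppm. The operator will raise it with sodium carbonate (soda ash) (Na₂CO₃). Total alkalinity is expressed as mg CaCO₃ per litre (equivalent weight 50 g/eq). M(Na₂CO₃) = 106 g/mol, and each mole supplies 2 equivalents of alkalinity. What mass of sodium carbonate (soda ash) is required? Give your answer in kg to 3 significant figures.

Alkalinity to add: (100 − 77) = 23 mg/L as CaCO₃ × 48,600 L = 1118 g as CaCO₃.
Equivalents: 1118 g ÷ 50 g/eq = 22.36 eq.
Each mole of Na₂CO₃ supplies 2 eq, so 22.36 / 2 = 11.18 mol.
Mass: 11.18 mol × 106 g/mol = 1185 g.

1.18 kg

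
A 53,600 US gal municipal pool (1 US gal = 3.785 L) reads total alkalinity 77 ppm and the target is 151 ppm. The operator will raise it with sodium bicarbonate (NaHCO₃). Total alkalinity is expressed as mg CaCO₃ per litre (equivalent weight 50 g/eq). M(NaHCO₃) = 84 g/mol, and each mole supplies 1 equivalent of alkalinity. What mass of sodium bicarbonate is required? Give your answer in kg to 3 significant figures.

Volume: 53,600 US gal × 3.785 L/gal = 202,876 L.
Alkalinity to add: (151 − 77) = 74 mg/L as CaCO₃ × 202,876 L = 15,010 g as CaCO₃.
Equivalents: 15,010 g ÷ 50 g/eq = 300.3 eq.
NaHCO₃ supplies 1 eq per mole → 300.3 mol.
Mass: 300.3 mol × 84 g/mol = 25,220 g.

25.2 kg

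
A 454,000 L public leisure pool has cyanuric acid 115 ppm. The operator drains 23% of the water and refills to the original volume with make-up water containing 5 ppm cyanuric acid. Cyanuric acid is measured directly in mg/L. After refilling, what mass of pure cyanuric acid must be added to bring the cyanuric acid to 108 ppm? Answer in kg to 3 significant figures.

8.31 kg

After draining 23% and refilling: 115 × 0.77 + 5 × 0.23 = 89.7 ppm.
Deficit to target: 108 − 89.7 = 18.3 mg/L.
Mass: 18.3 mg/L × 454,000 L = 8308 g cyanuric acid.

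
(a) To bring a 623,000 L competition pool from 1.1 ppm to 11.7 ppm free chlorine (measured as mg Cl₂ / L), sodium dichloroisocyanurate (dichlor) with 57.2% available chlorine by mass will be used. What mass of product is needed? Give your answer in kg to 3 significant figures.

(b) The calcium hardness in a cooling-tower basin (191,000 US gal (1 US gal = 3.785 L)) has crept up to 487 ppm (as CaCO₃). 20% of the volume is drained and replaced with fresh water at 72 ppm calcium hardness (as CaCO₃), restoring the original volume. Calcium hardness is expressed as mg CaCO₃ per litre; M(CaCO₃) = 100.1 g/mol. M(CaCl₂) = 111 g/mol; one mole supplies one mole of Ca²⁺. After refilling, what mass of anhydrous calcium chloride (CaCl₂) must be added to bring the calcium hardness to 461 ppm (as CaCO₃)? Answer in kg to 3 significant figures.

(a) 11.5 kg; (b) 45.7 kg

(a) Chlorine deficit: 11.7 − 1.1 = 10.6 ppm = 10.6 mg/L as Cl₂.
(a) Cl₂ equivalent needed: 10.6 mg/L × 623,000 L = 6,604,000 mg = 6604 g.
(a) Product at 57.2% available chlorine: 6604 / 0.572 = 11,550 g.

(b) Volume: 191,000 US gal × 3.785 L/gal = 722,935 L.
(b) After draining 20% and refilling: 487 × 0.80 + 72 × 0.20 = 404 ppm.
(b) Deficit to target: 461 − 404 = 57 mg/L.
(b) As CaCO₃: 57 mg/L × 722,935 L = 41,210 g; ÷ 100.1 = 411.7 mol Ca²⁺.
(b) Mass: 411.7 × 111 = 45,690 g.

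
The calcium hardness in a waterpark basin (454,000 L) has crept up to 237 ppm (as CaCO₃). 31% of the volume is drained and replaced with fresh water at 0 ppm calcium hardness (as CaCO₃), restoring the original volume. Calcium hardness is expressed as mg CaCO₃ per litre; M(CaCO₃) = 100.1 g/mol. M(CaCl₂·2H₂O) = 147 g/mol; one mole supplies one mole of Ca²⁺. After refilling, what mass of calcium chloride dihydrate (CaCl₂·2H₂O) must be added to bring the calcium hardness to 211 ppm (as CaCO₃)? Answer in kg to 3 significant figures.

31.6 kg

After draining 31% and refilling: 237 × 0.69 + 0 × 0.31 = 163.53 ppm.
Deficit to target: 211 − 163.53 = 47.47 mg/L.
As CaCO₃: 47.47 mg/L × 454,000 L = 21,550 g; ÷ 100.1 = 215.3 mol Ca²⁺.
Mass: 215.3 × 147 = 31,650 g.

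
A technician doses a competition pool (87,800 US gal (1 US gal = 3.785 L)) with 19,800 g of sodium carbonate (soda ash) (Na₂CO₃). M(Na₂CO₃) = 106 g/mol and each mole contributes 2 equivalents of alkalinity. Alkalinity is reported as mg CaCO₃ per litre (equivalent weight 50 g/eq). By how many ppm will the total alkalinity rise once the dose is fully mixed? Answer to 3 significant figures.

56.2 ppm

Volume: 87,800 US gal × 3.785 L/gal = 332,323 L.
Moles of Na₂CO₃: 19,800 g ÷ 106 g/mol = 186.8 mol → 373.6 eq of alkalinity.
As CaCO₃: 373.6 eq × 50 g/eq = 18,680 g.
Rise: 18,680 g / 332,323 L × 1000 = 56.21 mg/L.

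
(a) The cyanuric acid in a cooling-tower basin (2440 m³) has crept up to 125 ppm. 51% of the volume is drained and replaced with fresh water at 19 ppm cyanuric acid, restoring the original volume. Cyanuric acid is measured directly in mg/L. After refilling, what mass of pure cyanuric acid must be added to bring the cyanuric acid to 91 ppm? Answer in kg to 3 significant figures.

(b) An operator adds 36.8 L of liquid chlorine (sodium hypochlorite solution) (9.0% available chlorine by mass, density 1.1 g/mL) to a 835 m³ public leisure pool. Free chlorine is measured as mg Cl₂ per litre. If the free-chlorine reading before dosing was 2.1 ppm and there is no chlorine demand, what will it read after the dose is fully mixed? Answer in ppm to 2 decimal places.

(a) 48.9 kg; (b) 6.46 ppm

(a) Volume: 2440 m³ = 2,440,000 L.
(a) After draining 51% and refilling: 125 × 0.49 + 19 × 0.51 = 70.94 ppm.
(a) Deficit to target: 91 − 70.94 = 20.06 mg/L.
(a) Mass: 20.06 mg/L × 2,440,000 L = 48,950 g cyanuric acid.

(b) Volume: 835 m³ = 835,000 L.
(b) Mass of solution: 36.8 L × 1000 mL/L × 1.1 g/mL = 40,480 g.
(b) Available chlorine delivered: 40,480 g × 0.09 = 3643 g as Cl₂.
(b) Concentration rise: 3643 g / 835,000 L = 4.363 mg/L = 4.36 ppm.
(b) Final FC: 2.1 + 4.36 = 6.46 ppm.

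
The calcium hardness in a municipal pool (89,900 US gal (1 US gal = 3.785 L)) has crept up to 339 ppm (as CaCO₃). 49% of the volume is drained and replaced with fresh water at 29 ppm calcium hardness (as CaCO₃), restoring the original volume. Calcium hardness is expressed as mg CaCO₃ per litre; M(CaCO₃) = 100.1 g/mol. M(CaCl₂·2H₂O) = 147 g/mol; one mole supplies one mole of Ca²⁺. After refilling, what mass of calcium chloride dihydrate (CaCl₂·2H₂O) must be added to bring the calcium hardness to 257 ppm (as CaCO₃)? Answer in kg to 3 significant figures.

Volume: 89,900 US gal × 3.785 L/gal = 340,272 L.
After draining 49% and refilling: 339 × 0.51 + 29 × 0.49 = 187.1 ppm.
Deficit to target: 257 − 187.1 = 69.9 mg/L.
As CaCO₃: 69.9 mg/L × 340,272 L = 23,780 g; ÷ 100.1 = 237.6 mol Ca²⁺.
Mass: 237.6 × 147 = 34,930 g.

34.9 kg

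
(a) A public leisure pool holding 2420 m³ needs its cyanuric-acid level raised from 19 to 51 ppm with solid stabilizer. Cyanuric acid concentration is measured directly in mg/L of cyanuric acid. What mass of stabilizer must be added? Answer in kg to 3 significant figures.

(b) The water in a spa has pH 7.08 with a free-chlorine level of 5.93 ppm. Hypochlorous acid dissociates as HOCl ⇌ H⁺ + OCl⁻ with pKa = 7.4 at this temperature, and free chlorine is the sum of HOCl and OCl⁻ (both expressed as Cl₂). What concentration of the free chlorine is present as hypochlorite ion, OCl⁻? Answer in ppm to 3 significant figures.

(a) Volume: 2420 m³ = 2,420,000 L.
(a) CYA to add: (51 − 19) = 32 mg/L × 2,420,000 L = 77,440 g cyanuric acid.

(b) [OCl⁻]/[HOCl] = 10^(pH − pKa) = 10^(7.08 − 7.4) = 10^-0.32 = 0.4786.
(b) Fraction as HOCl = 1 / (1 + 0.4786) = 0.6763.
(b) OCl⁻ = (1 − 0.6763) × 5.93 ppm = 1.92 ppm.

(a) 77.4 kg; (b) 1.92 ppm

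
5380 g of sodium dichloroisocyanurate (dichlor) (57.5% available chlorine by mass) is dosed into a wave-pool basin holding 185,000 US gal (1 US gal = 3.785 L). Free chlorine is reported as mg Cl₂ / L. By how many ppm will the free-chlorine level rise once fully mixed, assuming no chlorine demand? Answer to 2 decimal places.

Volume: 185,000 US gal × 3.785 L/gal = 700,225 L.
Available chlorine delivered: 5380 g × 0.575 = 3093 g as Cl₂.
Concentration rise: 3093 g / 700,225 L = 4.418 mg/L = 4.42 ppm.

4.42 ppm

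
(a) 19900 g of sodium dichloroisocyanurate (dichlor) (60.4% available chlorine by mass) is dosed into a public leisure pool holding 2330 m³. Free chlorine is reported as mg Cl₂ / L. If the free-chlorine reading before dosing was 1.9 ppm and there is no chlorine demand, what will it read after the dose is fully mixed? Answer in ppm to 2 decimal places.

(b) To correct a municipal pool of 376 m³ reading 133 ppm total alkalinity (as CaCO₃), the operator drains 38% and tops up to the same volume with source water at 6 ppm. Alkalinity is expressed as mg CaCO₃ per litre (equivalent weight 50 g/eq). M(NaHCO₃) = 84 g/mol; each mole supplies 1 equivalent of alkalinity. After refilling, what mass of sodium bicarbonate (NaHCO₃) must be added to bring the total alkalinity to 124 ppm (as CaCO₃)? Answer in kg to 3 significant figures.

(a) 7.06 ppm; (b) 24.8 kg

(a) Volume: 2330 m³ = 2,330,000 L.
(a) Available chlorine delivered: 19,900 g × 0.604 = 12,020 g as Cl₂.
(a) Concentration rise: 12,020 g / 2,330,000 L = 5.159 mg/L = 5.16 ppm.
(a) Final FC: 1.9 + 5.16 = 7.06 ppm.

(b) Volume: 376 m³ = 376,000 L.
(b) After draining 38% and refilling: 133 × 0.62 + 6 × 0.38 = 84.74 ppm.
(b) Deficit to target: 124 − 84.74 = 39.26 mg/L.
(b) As CaCO₃: 39.26 mg/L × 376,000 L = 14,760 g; ÷ 50 g/eq ÷ 1 = 295.2 mol NaHCO₃.
(b) Mass: 295.2 × 84 = 24,800 g.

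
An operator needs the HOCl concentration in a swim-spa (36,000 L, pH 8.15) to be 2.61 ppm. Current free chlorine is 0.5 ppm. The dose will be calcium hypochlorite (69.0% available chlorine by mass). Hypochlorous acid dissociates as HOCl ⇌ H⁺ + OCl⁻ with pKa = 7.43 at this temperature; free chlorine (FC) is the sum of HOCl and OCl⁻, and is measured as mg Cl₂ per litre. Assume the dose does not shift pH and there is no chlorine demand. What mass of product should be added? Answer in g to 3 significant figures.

[OCl⁻]/[HOCl] = 10^(pH − pKa) = 10^(8.15 − 7.43) = 5.248; fraction as HOCl = 1/(1 + 5.248) = 0.16.
Free chlorine required for 2.61 ppm HOCl: 2.61 / 0.16 = 16.31 ppm.
FC to add: 16.31 − 0.5 = 15.81 mg/L as Cl₂.
Cl₂ equivalent: 15.81 mg/L × 36,000 L = 569.1 g.
Product at 69.0% available Cl: 569.1 / 0.69 = 824.7 g.

825 g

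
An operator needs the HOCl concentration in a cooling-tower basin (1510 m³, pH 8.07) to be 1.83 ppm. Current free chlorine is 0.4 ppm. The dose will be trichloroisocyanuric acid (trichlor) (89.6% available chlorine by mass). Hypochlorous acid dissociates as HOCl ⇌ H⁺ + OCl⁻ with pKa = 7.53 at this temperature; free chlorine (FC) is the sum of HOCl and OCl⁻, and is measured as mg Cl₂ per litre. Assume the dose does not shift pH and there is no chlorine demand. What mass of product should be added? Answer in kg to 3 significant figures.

Volume: 1510 m³ = 1,510,000 L.
[OCl⁻]/[HOCl] = 10^(pH − pKa) = 10^(8.07 − 7.53) = 3.467; fraction as HOCl = 1/(1 + 3.467) = 0.2238.
Free chlorine required for 1.83 ppm HOCl: 1.83 / 0.2238 = 8.175 ppm.
FC to add: 8.175 − 0.4 = 7.775 mg/L as Cl₂.
Cl₂ equivalent: 7.775 mg/L × 1,510,000 L = 11,740 g.
Product at 89.6% available Cl: 11,740 / 0.896 = 13,100 g.

13.1 kg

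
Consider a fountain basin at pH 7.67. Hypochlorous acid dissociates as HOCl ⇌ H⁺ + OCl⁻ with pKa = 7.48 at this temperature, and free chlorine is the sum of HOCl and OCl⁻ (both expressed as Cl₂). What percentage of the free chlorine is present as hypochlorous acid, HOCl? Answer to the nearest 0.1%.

[OCl⁻]/[HOCl] = 10^(pH − pKa) = 10^(7.67 − 7.48) = 10^0.19 = 1.549.
Fraction as HOCl = 1 / (1 + 1.549) = 0.3923.

39.2%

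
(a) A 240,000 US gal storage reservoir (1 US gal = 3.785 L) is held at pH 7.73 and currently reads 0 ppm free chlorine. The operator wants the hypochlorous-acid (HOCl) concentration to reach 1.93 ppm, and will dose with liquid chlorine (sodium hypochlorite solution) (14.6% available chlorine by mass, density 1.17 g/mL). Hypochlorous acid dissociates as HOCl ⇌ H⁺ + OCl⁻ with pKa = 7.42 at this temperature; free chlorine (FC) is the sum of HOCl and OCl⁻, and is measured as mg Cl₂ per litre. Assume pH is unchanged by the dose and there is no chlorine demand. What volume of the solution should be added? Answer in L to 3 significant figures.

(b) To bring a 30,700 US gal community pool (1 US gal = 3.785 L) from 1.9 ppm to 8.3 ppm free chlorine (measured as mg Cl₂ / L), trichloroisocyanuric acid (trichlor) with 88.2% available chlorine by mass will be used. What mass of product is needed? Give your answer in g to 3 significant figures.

(a) 31.2 L; (b) 843 g

(a) Volume: 240,000 US gal × 3.785 L/gal = 908,400 L.
(a) [OCl⁻]/[HOCl] = 10^(pH − pKa) = 10^(7.73 − 7.42) = 2.042; fraction as HOCl = 1/(1 + 2.042) = 0.3288.
(a) Free chlorine required for 1.93 ppm HOCl: 1.93 / 0.3288 = 5.871 ppm.
(a) FC to add: 5.871 − 0 = 5.871 mg/L as Cl₂.
(a) Cl₂ equivalent: 5.871 mg/L × 908,400 L = 5333 g.
(a) Product at 14.6% available Cl: 5333 / 0.146 = 36,530 g.
(a) Volume: 36,530 g ÷ 1.17 g/mL = 31,220 mL.

(b) Volume: 30,700 US gal × 3.785 L/gal = 116,200 L.
(b) Chlorine deficit: 8.3 − 1.9 = 6.4 ppm = 6.4 mg/L as Cl₂.
(b) Cl₂ equivalent needed: 6.4 mg/L × 116,200 L = 743,700 mg = 743.7 g.
(b) Product at 88.2% available chlorine: 743.7 / 0.882 = 843.2 g.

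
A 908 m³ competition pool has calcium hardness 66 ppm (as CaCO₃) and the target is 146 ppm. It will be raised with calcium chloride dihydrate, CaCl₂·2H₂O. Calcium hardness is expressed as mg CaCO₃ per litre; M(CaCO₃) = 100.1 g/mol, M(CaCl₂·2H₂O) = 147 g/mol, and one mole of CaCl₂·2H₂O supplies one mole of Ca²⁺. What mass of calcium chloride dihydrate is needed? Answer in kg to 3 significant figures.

Volume: 908 m³ = 908,000 L.
Hardness to add: (146 − 66) = 80 mg/L as CaCO₃ × 908,000 L = 72,640 g as CaCO₃.
Moles of Ca²⁺ (1 mol Ca²⁺ ≡ 1 mol CaCO₃): 72,640 / 100.1 g/mol = 725.7 mol.
Mass of CaCl₂·2H₂O: 725.7 × 147 = 106,700 g.

107 kg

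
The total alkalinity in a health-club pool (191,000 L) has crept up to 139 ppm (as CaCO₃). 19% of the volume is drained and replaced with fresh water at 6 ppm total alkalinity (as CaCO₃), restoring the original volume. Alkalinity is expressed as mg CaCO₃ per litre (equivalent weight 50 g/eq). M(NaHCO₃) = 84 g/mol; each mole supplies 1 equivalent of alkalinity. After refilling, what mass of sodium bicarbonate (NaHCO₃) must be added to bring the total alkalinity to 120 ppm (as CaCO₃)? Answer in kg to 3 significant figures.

2.01 kg

After draining 19% and refilling: 139 × 0.81 + 6 × 0.19 = 113.73 ppm.
Deficit to target: 120 − 113.73 = 6.27 mg/L.
As CaCO₃: 6.27 mg/L × 191,000 L = 1198 g; ÷ 50 g/eq ÷ 1 = 23.95 mol NaHCO₃.
Mass: 23.95 × 84 = 2012 g.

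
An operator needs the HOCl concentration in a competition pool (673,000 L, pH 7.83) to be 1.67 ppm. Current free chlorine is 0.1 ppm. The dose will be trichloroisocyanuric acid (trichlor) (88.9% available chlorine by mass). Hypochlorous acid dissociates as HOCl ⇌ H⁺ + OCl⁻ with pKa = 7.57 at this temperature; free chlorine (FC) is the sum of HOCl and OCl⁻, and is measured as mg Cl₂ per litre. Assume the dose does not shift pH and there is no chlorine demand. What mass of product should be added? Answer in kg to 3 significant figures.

[OCl⁻]/[HOCl] = 10^(pH − pKa) = 10^(7.83 − 7.57) = 1.82; fraction as HOCl = 1/(1 + 1.82) = 0.3546.
Free chlorine required for 1.67 ppm HOCl: 1.67 / 0.3546 = 4.709 ppm.
FC to add: 4.709 − 0.1 = 4.609 mg/L as Cl₂.
Cl₂ equivalent: 4.609 mg/L × 673,000 L = 3102 g.
Product at 88.9% available Cl: 3102 / 0.889 = 3489 g.

3.49 kg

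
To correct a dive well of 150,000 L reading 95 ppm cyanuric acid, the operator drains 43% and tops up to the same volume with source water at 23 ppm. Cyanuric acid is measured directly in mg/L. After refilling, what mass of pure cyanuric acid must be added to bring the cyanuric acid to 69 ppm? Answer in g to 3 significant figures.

744 g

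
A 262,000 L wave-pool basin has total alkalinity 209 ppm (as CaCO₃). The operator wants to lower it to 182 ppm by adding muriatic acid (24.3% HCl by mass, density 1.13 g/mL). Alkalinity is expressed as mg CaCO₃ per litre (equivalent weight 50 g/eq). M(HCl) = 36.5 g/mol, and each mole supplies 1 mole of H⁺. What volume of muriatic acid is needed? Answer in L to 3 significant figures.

18.8 L

Alkalinity to neutralize: (209 − 182) = 27 mg/L as CaCO₃ × 262,000 L = 7074 g as CaCO₃.
Equivalents of H⁺ required: 7074 ÷ 50 g/eq = 141.5 eq = 141.5 mol HCl.
Mass of HCl: 141.5 × 36.5 = 5164 g.
Mass of 24.3% solution: 5164 / 0.243 = 21,250 g.
Volume: 21,250 g ÷ 1.13 g/mL = 18,810 mL.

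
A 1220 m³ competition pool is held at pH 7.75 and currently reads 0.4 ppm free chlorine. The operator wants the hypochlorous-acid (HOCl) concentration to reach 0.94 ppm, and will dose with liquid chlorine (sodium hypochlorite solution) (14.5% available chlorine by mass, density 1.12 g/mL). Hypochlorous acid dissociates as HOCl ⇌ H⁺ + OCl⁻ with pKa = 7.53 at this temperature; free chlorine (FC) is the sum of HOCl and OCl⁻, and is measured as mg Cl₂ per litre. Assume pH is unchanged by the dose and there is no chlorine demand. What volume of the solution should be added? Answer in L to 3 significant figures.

Volume: 1220 m³ = 1,220,000 L.
[OCl⁻]/[HOCl] = 10^(pH − pKa) = 10^(7.75 − 7.53) = 1.66; fraction as HOCl = 1/(1 + 1.66) = 0.376.
Free chlorine required for 0.94 ppm HOCl: 0.94 / 0.376 = 2.5 ppm.
FC to add: 2.5 − 0.4 = 2.1 mg/L as Cl₂.
Cl₂ equivalent: 2.1 mg/L × 1,220,000 L = 2562 g.
Product at 14.5% available Cl: 2562 / 0.145 = 17,670 g.
Volume: 17,670 g ÷ 1.12 g/mL = 15,780 mL.

15.8 L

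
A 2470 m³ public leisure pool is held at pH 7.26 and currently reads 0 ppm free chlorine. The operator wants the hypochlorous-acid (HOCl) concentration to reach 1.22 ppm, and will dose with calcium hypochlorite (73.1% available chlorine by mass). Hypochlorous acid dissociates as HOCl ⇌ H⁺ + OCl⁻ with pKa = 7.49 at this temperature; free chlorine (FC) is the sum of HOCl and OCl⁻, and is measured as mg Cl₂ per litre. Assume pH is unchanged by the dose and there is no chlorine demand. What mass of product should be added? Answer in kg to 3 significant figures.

Volume: 2470 m³ = 2,470,000 L.
[OCl⁻]/[HOCl] = 10^(pH − pKa) = 10^(7.26 − 7.49) = 0.5888; fraction as HOCl = 1/(1 + 0.5888) = 0.6294.
Free chlorine required for 1.22 ppm HOCl: 1.22 / 0.6294 = 1.938 ppm.
FC to add: 1.938 − 0 = 1.938 mg/L as Cl₂.
Cl₂ equivalent: 1.938 mg/L × 2,470,000 L = 4788 g.
Product at 73.1% available Cl: 4788 / 0.731 = 6550 g.

6.55 kg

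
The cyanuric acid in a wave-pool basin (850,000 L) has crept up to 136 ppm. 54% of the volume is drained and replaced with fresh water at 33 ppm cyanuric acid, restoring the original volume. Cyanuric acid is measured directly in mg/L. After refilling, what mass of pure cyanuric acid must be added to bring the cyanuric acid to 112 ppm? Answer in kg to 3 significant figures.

26.9 kg

After draining 54% and refilling: 136 × 0.46 + 33 × 0.54 = 80.38 ppm.
Deficit to target: 112 − 80.38 = 31.62 mg/L.
Mass: 31.62 mg/L × 850,000 L = 26,880 g cyanuric acid.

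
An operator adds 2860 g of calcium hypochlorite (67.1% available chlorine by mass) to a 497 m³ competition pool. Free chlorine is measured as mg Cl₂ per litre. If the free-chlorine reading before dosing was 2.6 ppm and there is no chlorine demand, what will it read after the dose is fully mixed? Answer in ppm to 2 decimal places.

Volume: 497 m³ = 497,000 L.
Available chlorine delivered: 2860 g × 0.671 = 1919 g as Cl₂.
Concentration rise: 1919 g / 497,000 L = 3.861 mg/L = 3.86 ppm.
Final FC: 2.6 + 3.86 = 6.46 ppm.

6.46 ppm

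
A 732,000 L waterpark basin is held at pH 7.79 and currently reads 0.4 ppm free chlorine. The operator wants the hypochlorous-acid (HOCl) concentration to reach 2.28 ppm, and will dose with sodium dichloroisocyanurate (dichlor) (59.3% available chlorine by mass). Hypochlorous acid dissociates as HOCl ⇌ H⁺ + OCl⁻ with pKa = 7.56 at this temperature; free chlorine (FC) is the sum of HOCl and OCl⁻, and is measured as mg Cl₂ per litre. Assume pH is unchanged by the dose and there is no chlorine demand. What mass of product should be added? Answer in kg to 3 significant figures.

7.10 kg

[OCl⁻]/[HOCl] = 10^(pH − pKa) = 10^(7.79 − 7.56) = 1.698; fraction as HOCl = 1/(1 + 1.698) = 0.3706.
Free chlorine required for 2.28 ppm HOCl: 2.28 / 0.3706 = 6.152 ppm.
FC to add: 6.152 − 0.4 = 5.752 mg/L as Cl₂.
Cl₂ equivalent: 5.752 mg/L × 732,000 L = 4210 g.
Product at 59.3% available Cl: 4210 / 0.593 = 7100 g.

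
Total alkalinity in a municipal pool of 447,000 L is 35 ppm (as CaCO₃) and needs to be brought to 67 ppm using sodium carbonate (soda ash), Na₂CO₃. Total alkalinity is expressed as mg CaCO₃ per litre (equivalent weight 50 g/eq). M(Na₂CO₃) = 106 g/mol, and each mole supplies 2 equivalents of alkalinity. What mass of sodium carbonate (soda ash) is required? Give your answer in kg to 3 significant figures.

Alkalinity to add: (67 − 35) = 32 mg/L as CaCO₃ × 447,000 L = 14,300 g as CaCO₃.
Equivalents: 14,300 g ÷ 50 g/eq = 286.1 eq.
Each mole of Na₂CO₃ supplies 2 eq, so 286.1 / 2 = 143 mol.
Mass: 143 mol × 106 g/mol = 15,160 g.

15.2 kg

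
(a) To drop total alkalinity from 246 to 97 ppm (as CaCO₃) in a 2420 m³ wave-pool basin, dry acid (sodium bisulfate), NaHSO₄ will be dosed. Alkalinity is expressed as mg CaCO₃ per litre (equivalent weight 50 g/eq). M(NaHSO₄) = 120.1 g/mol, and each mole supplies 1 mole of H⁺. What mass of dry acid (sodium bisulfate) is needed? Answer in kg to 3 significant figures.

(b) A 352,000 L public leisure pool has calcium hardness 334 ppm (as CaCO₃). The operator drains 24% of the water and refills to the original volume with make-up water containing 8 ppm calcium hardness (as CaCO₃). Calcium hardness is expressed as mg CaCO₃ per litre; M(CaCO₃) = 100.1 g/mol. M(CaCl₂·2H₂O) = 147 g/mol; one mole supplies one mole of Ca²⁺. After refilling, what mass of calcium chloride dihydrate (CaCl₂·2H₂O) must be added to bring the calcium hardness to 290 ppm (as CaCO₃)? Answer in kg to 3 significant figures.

(a) Volume: 2420 m³ = 2,420,000 L.
(a) Alkalinity to neutralize: (246 − 97) = 149 mg/L as CaCO₃ × 2,420,000 L = 360,600 g as CaCO₃.
(a) Equivalents of H⁺ required: 360,600 ÷ 50 g/eq = 7212 eq = 7212 mol NaHSO₄.
(a) Mass of NaHSO₄: 7212 × 120.1 = 866,100 g.

(b) After draining 24% and refilling: 334 × 0.76 + 8 × 0.24 = 255.76 ppm.
(b) Deficit to target: 290 − 255.76 = 34.24 mg/L.
(b) As CaCO₃: 34.24 mg/L × 352,000 L = 12,050 g; ÷ 100.1 = 120.4 mol Ca²⁺.
(b) Mass: 120.4 × 147 = 17,700 g.

(a) 866 kg; (b) 17.7 kg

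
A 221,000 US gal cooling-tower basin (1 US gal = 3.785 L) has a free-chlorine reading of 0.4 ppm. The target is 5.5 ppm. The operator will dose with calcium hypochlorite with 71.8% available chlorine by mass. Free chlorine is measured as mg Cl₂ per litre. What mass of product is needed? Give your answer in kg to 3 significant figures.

5.94 kg

Volume: 221,000 US gal × 3.785 L/gal = 836,485 L.
Chlorine deficit: 5.5 − 0.4 = 5.1 ppm = 5.1 mg/L as Cl₂.
Cl₂ equivalent needed: 5.1 mg/L × 836,485 L = 4,266,000 mg = 4266 g.
Product at 71.8% available chlorine: 4266 / 0.718 = 5942 g.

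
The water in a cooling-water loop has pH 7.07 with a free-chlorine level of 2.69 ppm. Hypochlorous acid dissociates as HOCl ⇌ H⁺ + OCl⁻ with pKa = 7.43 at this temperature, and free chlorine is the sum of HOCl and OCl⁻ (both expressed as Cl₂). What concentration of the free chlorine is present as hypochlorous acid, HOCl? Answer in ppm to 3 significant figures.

1.87 ppm

[OCl⁻]/[HOCl] = 10^(pH − pKa) = 10^(7.07 − 7.43) = 10^-0.36 = 0.4365.
Fraction as HOCl = 1 / (1 + 0.4365) = 0.6961.
HOCl = 0.6961 × 2.69 ppm = 1.873 ppm.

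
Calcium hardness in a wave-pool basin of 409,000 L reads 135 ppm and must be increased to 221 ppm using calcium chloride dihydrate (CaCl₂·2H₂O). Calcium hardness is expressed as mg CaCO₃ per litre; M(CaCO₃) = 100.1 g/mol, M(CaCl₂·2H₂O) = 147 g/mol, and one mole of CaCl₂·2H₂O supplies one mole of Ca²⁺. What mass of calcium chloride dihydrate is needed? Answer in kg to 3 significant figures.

Hardness to add: (221 − 135) = 86 mg/L as CaCO₃ × 409,000 L = 35,170 g as CaCO₃.
Moles of Ca²⁺ (1 mol Ca²⁺ ≡ 1 mol CaCO₃): 35,170 / 100.1 g/mol = 351.4 mol.
Mass of CaCl₂·2H₂O: 351.4 × 147 = 51,650 g.

51.7 kg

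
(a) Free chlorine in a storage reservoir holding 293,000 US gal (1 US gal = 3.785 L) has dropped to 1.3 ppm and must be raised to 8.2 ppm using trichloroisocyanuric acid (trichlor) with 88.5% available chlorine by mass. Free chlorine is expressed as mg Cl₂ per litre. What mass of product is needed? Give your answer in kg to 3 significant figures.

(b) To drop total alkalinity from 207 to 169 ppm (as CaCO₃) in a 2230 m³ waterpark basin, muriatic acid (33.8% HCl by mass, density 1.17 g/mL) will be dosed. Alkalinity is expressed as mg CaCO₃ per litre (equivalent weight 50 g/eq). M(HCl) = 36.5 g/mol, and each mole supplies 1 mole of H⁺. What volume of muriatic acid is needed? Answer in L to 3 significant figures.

(a) Volume: 293,000 US gal × 3.785 L/gal = 1,109,005 L.
(a) Chlorine deficit: 8.2 − 1.3 = 6.9 ppm = 6.9 mg/L as Cl₂.
(a) Cl₂ equivalent needed: 6.9 mg/L × 1,109,005 L = 7,652,000 mg = 7652 g.
(a) Product at 88.5% available chlorine: 7652 / 0.885 = 8646 g.

(b) Volume: 2230 m³ = 2,230,000 L.
(b) Alkalinity to neutralize: (207 − 169) = 38 mg/L as CaCO₃ × 2,230,000 L = 84,740 g as CaCO₃.
(b) Equivalents of H⁺ required: 84,740 ÷ 50 g/eq = 1695 eq = 1695 mol HCl.
(b) Mass of HCl: 1695 × 36.5 = 61,860 g.
(b) Mass of 33.8% solution: 61,860 / 0.338 = 183,000 g.
(b) Volume: 183,000 g ÷ 1.17 g/mL = 156,400 mL.

(a) 8.65 kg; (b) 156 L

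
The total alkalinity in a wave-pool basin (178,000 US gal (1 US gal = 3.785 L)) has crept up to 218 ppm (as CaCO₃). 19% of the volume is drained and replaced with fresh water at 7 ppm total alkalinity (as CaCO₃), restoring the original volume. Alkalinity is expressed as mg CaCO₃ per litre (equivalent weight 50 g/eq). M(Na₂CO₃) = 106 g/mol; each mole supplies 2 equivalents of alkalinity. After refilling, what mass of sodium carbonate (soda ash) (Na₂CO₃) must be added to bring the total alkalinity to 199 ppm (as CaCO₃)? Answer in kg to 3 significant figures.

15.1 kg

Volume: 178,000 US gal × 3.785 L/gal = 673,730 L.
After draining 19% and refilling: 218 × 0.81 + 7 × 0.19 = 177.91 ppm.
Deficit to target: 199 − 177.91 = 21.09 mg/L.
As CaCO₃: 21.09 mg/L × 673,730 L = 14,210 g; ÷ 50 g/eq ÷ 2 = 142.1 mol Na₂CO₃.
Mass: 142.1 × 106 = 15,060 g.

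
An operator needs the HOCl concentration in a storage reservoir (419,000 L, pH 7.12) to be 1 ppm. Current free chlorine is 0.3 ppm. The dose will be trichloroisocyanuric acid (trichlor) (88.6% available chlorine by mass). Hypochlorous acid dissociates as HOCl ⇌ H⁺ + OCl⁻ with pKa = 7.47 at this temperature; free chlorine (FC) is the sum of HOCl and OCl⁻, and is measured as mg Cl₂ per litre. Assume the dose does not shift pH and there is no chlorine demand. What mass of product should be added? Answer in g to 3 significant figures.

542 g

[OCl⁻]/[HOCl] = 10^(pH − pKa) = 10^(7.12 − 7.47) = 0.4467; fraction as HOCl = 1/(1 + 0.4467) = 0.6912.
Free chlorine required for 1 ppm HOCl: 1 / 0.6912 = 1.447 ppm.
FC to add: 1.447 − 0.3 = 1.147 mg/L as Cl₂.
Cl₂ equivalent: 1.147 mg/L × 419,000 L = 480.5 g.
Product at 88.6% available Cl: 480.5 / 0.886 = 542.3 g.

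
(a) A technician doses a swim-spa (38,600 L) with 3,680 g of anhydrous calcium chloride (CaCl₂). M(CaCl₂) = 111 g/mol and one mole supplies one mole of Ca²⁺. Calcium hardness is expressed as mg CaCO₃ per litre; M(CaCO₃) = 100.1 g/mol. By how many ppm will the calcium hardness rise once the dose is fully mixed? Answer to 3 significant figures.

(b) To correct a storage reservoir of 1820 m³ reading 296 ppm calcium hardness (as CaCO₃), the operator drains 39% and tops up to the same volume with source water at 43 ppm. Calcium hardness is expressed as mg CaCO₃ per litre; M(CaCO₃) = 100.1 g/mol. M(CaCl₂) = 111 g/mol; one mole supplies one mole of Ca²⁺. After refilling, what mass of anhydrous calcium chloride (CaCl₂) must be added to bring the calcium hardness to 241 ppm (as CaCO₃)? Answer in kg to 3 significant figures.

(a) 86.0 ppm; (b) 88.1 kg

(a) Moles of Ca²⁺: 3,680 g ÷ 111 g/mol = 33.15 mol.
(a) As CaCO₃: 33.15 mol × 100.1 g/mol = 3319 g.
(a) Rise: 3319 g / 38,600 L × 1000 = 85.97 mg/L.

(b) Volume: 1820 m³ = 1,820,000 L.
(b) After draining 39% and refilling: 296 × 0.61 + 43 × 0.39 = 197.33 ppm.
(b) Deficit to target: 241 − 197.33 = 43.67 mg/L.
(b) As CaCO₃: 43.67 mg/L × 1,820,000 L = 79,480 g; ÷ 100.1 = 794 mol Ca²⁺.
(b) Mass: 794 × 111 = 88,130 g.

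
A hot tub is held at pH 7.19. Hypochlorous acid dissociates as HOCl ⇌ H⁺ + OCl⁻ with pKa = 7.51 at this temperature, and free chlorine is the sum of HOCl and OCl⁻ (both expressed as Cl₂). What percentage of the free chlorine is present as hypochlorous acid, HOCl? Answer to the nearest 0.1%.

[OCl⁻]/[HOCl] = 10^(pH − pKa) = 10^(7.19 − 7.51) = 10^-0.32 = 0.4786.
Fraction as HOCl = 1 / (1 + 0.4786) = 0.6763.

67.6%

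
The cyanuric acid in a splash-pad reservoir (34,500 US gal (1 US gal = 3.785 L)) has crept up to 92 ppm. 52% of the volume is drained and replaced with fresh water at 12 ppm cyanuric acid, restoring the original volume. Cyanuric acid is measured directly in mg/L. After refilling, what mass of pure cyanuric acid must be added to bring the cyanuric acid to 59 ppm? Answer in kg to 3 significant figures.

Volume: 34,500 US gal × 3.785 L/gal = 130,582 L.
After draining 52% and refilling: 92 × 0.48 + 12 × 0.52 = 50.4 ppm.
Deficit to target: 59 − 50.4 = 8.6 mg/L.
Mass: 8.6 mg/L × 130,582 L = 1123 g cyanuric acid.

1.12 kg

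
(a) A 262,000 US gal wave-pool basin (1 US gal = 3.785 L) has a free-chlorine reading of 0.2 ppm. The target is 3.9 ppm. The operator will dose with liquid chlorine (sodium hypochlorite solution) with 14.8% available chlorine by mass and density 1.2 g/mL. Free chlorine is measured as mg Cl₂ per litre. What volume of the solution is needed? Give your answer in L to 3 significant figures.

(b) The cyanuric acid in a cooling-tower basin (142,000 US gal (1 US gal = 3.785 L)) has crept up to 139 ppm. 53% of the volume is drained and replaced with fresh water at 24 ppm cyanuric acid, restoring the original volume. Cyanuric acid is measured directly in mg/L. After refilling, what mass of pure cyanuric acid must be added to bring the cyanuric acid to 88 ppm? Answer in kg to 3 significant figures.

(a) 20.7 L; (b) 5.35 kg

(a) Volume: 262,000 US gal × 3.785 L/gal = 991,670 L.
(a) Chlorine deficit: 3.9 − 0.2 = 3.7 ppm = 3.7 mg/L as Cl₂.
(a) Cl₂ equivalent needed: 3.7 mg/L × 991,670 L = 3,669,000 mg = 3669 g.
(a) Product at 14.8% available chlorine: 3669 / 0.148 = 24,790 g.
(a) Volume at density 1.2 g/mL: 24,790 g ÷ 1.2 g/mL = 20,660 mL.

(b) Volume: 142,000 US gal × 3.785 L/gal = 537,470 L.
(b) After draining 53% and refilling: 139 × 0.47 + 24 × 0.53 = 78.05 ppm.
(b) Deficit to target: 88 − 78.05 = 9.95 mg/L.
(b) Mass: 9.95 mg/L × 537,470 L = 5348 g cyanuric acid.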